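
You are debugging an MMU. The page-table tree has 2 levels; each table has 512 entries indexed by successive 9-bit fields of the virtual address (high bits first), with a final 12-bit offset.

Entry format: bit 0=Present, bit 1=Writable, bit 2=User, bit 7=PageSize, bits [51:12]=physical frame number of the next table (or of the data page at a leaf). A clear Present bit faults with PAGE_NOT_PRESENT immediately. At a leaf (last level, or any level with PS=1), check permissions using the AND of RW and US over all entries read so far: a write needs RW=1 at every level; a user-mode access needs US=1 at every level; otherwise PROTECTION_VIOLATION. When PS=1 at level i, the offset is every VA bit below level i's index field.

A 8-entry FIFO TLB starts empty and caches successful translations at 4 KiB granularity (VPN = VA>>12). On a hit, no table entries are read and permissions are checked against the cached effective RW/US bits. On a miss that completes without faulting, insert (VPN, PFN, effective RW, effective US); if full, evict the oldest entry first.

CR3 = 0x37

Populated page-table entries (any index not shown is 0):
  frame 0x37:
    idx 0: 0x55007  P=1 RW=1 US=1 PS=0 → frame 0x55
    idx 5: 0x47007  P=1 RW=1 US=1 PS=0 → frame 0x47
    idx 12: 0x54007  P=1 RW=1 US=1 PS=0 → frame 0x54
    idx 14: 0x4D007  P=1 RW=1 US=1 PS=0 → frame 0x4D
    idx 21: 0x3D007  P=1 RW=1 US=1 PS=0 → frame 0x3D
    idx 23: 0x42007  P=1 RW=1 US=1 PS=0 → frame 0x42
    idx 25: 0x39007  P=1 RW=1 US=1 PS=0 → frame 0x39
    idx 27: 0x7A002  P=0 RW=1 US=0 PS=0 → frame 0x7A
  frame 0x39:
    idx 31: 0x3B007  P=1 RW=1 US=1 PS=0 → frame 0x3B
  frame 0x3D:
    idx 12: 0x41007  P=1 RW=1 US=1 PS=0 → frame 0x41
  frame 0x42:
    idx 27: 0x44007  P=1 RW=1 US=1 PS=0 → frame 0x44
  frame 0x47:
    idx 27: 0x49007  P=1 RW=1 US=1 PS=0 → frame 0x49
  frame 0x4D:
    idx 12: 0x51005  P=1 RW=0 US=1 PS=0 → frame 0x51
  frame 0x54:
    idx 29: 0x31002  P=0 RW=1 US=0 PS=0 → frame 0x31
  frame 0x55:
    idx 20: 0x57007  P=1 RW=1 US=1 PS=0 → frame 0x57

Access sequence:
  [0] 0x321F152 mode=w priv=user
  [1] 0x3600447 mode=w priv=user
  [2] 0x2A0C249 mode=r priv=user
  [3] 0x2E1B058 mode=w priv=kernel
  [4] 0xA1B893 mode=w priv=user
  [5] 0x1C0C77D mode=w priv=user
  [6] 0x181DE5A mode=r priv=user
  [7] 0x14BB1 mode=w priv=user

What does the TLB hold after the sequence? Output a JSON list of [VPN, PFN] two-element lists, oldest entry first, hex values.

Per-access translation:
#0 VA=0x321F152 (w,user):
  L0 @0x37[25] → 0x39007  P=1,RW=1,US=1,PS=0
  L1 @0x39[31] → 0x3B007  P=1,RW=1,US=1,PS=0
  → PA=0x3B152  (2 entries read)
#1 VA=0x3600447 (w,user):
  L0 @0x37[27] → 0x7A002  P=0,RW=1,US=0,PS=0
  → PAGE_NOT_PRESENT  (1 entries read)
#2 VA=0x2A0C249 (r,user):
  L0 @0x37[21] → 0x3D007  P=1,RW=1,US=1,PS=0
  L1 @0x3D[12] → 0x41007  P=1,RW=1,US=1,PS=0
  → PA=0x41249  (2 entries read)
#3 VA=0x2E1B058 (w,kernel):
  L0 @0x37[23] → 0x42007  P=1,RW=1,US=1,PS=0
  L1 @0x42[27] → 0x44007  P=1,RW=1,US=1,PS=0
  → PA=0x44058  (2 entries read)
#4 VA=0xA1B893 (w,user):
  L0 @0x37[5] → 0x47007  P=1,RW=1,US=1,PS=0
  L1 @0x47[27] → 0x49007  P=1,RW=1,US=1,PS=0
  → PA=0x49893  (2 entries read)
#5 VA=0x1C0C77D (w,user):
  L0 @0x37[14] → 0x4D007  P=1,RW=1,US=1,PS=0
  L1 @0x4D[12] → 0x51005  P=1,RW=0,US=1,PS=0
  → PROTECTION_VIOLATION  (2 entries read)
#6 VA=0x181DE5A (r,user):
  L0 @0x37[12] → 0x54007  P=1,RW=1,US=1,PS=0
  L1 @0x54[29] → 0x31002  P=0,RW=1,US=0,PS=0
  → PAGE_NOT_PRESENT  (2 entries read)
#7 VA=0x14BB1 (w,user):
  L0 @0x37[0] → 0x55007  P=1,RW=1,US=1,PS=0
  L1 @0x55[20] → 0x57007  P=1,RW=1,US=1,PS=0
  → PA=0x57BB1  (2 entries read)

TLB: [["0x321F", "0x3B"], ["0x2A0C", "0x41"], ["0x2E1B", "0x44"], ["0xA1B", "0x49"], ["0x14", "0x57"]]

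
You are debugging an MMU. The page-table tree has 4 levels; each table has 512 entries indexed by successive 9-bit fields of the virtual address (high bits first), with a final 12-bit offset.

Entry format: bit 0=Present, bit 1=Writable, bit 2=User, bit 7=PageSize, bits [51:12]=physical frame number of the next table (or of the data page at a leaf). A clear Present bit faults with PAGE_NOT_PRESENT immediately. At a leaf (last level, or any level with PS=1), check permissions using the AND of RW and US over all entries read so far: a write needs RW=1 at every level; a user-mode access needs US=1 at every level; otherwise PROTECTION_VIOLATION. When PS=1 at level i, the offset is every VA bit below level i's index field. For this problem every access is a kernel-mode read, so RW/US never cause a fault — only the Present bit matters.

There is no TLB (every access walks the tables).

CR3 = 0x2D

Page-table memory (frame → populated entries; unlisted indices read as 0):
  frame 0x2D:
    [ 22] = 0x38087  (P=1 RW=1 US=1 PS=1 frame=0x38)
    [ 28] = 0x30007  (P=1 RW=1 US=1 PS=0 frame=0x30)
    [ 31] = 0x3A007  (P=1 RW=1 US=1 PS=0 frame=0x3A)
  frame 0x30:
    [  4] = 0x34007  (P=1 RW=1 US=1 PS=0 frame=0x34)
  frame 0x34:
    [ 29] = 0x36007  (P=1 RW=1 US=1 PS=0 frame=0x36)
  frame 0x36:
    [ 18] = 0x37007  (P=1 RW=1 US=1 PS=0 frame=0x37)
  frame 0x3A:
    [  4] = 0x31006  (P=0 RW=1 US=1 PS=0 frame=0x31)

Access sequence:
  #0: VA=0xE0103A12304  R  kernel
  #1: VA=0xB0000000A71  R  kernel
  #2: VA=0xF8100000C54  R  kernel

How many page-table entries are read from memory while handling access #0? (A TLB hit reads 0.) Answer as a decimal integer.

Trace:
#0 VA=0xE0103A12304 (r,kernel):
  [0] read 0x2D idx=28: raw=0x30007 flags P=1 W=1 U=1 S=0
  [1] read 0x30 idx=4: raw=0x34007 flags P=1 W=1 U=1 S=0
  [2] read 0x34 idx=29: raw=0x36007 flags P=1 W=1 U=1 S=0
  [3] read 0x36 idx=18: raw=0x37007 flags P=1 W=1 U=1 S=0
  ✓ 0x37304  — 4 lookups
#1 VA=0xB0000000A71 (r,kernel):
  [0] read 0x2D idx=22: raw=0x38087 flags P=1 W=1 U=1 S=1
  ✓ 0x38A71 (huge @L0)  — 1 lookups
#2 VA=0xF8100000C54 (r,kernel):
  [0] read 0x2D idx=31: raw=0x3A007 flags P=1 W=1 U=1 S=0
  [1] read 0x3A idx=4: raw=0x31006 flags P=0 W=1 U=1 S=0
  → PAGE_NOT_PRESENT  (2 entries read)

Entries read for #0: 4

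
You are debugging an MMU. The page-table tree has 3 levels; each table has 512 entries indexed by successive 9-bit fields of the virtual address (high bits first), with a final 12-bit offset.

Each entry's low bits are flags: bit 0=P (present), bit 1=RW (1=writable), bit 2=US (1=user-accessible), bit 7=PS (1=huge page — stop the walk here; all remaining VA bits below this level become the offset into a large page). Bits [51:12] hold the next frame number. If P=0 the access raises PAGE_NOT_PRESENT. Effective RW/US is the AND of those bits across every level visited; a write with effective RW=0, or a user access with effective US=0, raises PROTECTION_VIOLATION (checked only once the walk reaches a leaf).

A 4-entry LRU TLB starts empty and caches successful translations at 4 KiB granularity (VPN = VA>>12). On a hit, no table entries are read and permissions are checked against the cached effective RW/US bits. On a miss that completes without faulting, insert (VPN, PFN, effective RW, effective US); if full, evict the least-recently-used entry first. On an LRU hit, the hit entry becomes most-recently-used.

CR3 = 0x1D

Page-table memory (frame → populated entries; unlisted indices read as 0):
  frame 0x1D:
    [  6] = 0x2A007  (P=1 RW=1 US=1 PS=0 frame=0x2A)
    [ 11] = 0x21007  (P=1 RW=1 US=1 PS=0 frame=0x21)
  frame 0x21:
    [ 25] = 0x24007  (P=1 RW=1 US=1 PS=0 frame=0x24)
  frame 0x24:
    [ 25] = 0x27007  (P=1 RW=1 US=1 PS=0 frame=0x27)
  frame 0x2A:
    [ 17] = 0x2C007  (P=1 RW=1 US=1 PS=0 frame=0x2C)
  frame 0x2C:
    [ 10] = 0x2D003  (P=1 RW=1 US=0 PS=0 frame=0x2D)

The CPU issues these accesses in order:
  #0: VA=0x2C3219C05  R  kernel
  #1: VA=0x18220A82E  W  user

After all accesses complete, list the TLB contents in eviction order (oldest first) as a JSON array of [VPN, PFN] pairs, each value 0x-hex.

Per-access translation:
#0 VA=0x2C3219C05 (r,kernel):
  L0: frame=0x1D idx=11 entry=0x21007 [P=1 RW=1 US=1 PS=0]
  L1: frame=0x21 idx=25 entry=0x24007 [P=1 RW=1 US=1 PS=0]
  L2: frame=0x24 idx=25 entry=0x27007 [P=1 RW=1 US=1 PS=0]
  ⇒ phys 0x27C05  [3 reads]
#1 VA=0x18220A82E (w,user):
  L0: frame=0x1D idx=6 entry=0x2A007 [P=1 RW=1 US=1 PS=0]
  L1: frame=0x2A idx=17 entry=0x2C007 [P=1 RW=1 US=1 PS=0]
  L2: frame=0x2C idx=10 entry=0x2D003 [P=1 RW=1 US=0 PS=0]
  ⇒ fault: PROTECTION_VIOLATION  — 3 lookups

TLB: [["0x2C3219", "0x27"]]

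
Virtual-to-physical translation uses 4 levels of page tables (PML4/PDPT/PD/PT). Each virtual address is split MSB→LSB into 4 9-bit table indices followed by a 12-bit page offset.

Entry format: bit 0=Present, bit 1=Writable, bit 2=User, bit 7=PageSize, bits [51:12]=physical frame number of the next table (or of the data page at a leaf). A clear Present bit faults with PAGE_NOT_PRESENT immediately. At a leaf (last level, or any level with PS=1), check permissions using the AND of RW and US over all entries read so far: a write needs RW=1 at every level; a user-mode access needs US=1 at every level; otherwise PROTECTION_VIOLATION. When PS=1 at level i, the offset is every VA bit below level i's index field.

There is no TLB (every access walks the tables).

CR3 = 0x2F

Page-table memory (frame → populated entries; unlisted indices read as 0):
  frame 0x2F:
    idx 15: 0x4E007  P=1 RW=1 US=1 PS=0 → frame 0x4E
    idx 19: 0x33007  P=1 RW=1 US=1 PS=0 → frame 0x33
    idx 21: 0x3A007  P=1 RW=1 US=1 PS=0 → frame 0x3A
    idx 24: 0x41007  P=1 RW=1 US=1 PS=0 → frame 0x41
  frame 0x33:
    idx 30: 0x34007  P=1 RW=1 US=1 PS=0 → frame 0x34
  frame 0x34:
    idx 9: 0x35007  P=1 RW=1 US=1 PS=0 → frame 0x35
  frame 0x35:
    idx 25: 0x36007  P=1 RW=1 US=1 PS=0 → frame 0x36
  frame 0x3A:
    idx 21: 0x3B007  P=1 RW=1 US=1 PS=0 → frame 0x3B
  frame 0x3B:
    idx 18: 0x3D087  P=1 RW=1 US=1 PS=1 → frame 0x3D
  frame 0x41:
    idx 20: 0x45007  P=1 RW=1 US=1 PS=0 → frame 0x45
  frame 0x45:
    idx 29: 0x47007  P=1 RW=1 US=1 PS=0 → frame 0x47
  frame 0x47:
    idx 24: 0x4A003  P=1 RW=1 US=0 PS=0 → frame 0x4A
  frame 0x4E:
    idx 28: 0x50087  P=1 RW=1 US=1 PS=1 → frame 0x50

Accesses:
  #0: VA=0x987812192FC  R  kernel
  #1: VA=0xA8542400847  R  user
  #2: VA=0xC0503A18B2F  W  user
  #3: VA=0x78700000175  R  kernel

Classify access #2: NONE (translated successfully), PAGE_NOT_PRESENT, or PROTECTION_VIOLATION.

Walk each access:
#0 VA=0x987812192FC (r,kernel):
  lvl0: tbl 0x2F, slot 19 ⇒ 0x33007 (P1/RW1/US1/PS0)
  lvl1: tbl 0x33, slot 30 ⇒ 0x34007 (P1/RW1/US1/PS0)
  lvl2: tbl 0x34, slot 9 ⇒ 0x35007 (P1/RW1/US1/PS0)
  lvl3: tbl 0x35, slot 25 ⇒ 0x36007 (P1/RW1/US1/PS0)
  → PA=0x362FC  (4 entries read)
#1 VA=0xA8542400847 (r,user):
  lvl0: tbl 0x2F, slot 21 ⇒ 0x3A007 (P1/RW1/US1/PS0)
  lvl1: tbl 0x3A, slot 21 ⇒ 0x3B007 (P1/RW1/US1/PS0)
  lvl2: tbl 0x3B, slot 18 ⇒ 0x3D087 (P1/RW1/US1/PS1)
  → PA=0x3D847 (huge @L2)  (3 entries read)
#2 VA=0xC0503A18B2F (w,user):
  lvl0: tbl 0x2F, slot 24 ⇒ 0x41007 (P1/RW1/US1/PS0)
  lvl1: tbl 0x41, slot 20 ⇒ 0x45007 (P1/RW1/US1/PS0)
  lvl2: tbl 0x45, slot 29 ⇒ 0x47007 (P1/RW1/US1/PS0)
  lvl3: tbl 0x47, slot 24 ⇒ 0x4A003 (P1/RW1/US0/PS0)
  ⇒ fault: PROTECTION_VIOLATION  — 4 lookups
#3 VA=0x78700000175 (r,kernel):
  lvl0: tbl 0x2F, slot 15 ⇒ 0x4E007 (P1/RW1/US1/PS0)
  lvl1: tbl 0x4E, slot 28 ⇒ 0x50087 (P1/RW1/US1/PS1)
  → PA=0x50175 (huge @L1)  (2 entries read)

Access #2 fault: PROTECTION_VIOLATION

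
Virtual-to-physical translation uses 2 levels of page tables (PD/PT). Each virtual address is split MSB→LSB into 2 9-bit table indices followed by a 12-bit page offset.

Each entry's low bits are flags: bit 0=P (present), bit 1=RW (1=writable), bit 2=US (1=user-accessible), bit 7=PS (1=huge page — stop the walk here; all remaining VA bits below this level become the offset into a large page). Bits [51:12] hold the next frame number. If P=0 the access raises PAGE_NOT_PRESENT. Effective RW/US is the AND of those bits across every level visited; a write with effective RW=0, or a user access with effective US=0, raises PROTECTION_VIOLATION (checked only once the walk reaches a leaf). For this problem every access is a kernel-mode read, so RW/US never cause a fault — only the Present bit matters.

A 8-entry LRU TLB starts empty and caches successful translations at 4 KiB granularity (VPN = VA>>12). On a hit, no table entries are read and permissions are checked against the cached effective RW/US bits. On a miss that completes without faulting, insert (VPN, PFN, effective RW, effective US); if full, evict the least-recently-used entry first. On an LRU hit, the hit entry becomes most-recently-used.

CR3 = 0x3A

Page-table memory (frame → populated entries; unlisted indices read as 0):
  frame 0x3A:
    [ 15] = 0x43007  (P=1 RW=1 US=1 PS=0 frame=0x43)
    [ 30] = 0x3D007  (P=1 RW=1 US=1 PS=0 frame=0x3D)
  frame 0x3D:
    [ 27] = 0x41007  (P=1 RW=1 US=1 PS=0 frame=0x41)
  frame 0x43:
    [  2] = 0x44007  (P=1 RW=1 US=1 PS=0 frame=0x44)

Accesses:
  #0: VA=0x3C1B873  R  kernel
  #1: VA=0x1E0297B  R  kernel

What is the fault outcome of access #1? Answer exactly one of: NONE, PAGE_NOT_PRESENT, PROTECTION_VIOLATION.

Per-access translation:
#0 VA=0x3C1B873 (r,kernel):
  L0 @0x3A[30] → 0x3D007  P=1,RW=1,US=1,PS=0
  L1 @0x3D[27] → 0x41007  P=1,RW=1,US=1,PS=0
  ⇒ phys 0x41873  [2 reads]
#1 VA=0x1E0297B (r,kernel):
  L0 @0x3A[15] → 0x43007  P=1,RW=1,US=1,PS=0
  L1 @0x43[2] → 0x44007  P=1,RW=1,US=1,PS=0
  ⇒ phys 0x4497B  [2 reads]

Access #1 fault: NONE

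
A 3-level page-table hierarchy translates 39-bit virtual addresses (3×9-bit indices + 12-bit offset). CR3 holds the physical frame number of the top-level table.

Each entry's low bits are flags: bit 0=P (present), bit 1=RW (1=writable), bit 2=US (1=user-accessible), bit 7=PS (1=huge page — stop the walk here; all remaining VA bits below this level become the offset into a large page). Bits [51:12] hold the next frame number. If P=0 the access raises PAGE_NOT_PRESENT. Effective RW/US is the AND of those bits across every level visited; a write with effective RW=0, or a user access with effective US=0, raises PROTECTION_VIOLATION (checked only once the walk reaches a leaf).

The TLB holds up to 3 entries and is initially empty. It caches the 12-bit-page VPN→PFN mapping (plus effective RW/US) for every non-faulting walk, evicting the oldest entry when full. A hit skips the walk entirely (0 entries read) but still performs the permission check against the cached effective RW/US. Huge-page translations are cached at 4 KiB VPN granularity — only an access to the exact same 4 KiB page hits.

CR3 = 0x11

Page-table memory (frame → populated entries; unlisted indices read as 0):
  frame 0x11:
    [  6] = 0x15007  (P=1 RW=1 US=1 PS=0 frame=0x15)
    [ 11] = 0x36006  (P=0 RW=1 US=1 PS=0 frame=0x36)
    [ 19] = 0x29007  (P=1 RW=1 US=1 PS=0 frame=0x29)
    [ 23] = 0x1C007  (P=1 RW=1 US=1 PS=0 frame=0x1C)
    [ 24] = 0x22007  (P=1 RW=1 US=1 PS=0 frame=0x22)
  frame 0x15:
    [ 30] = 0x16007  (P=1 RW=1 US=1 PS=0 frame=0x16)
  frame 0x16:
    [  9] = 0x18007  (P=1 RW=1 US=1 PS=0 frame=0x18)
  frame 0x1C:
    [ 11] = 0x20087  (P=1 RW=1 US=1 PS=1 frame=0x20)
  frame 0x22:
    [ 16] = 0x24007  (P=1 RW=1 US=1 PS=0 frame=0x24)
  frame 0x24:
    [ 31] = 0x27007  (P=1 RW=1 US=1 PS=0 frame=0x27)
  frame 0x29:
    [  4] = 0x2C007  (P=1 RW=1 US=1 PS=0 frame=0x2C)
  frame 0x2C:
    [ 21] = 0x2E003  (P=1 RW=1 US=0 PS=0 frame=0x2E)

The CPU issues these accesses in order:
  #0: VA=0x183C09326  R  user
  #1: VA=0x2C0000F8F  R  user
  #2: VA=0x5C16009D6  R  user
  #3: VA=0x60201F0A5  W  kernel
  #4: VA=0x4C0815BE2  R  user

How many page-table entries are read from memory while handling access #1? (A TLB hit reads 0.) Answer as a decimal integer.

Walk each access:
#0 VA=0x183C09326 (r,user):
  L0 @0x11[6] → 0x15007  P=1,RW=1,US=1,PS=0
  L1 @0x15[30] → 0x16007  P=1,RW=1,US=1,PS=0
  L2 @0x16[9] → 0x18007  P=1,RW=1,US=1,PS=0
  → PA=0x18326  (3 entries read)
#1 VA=0x2C0000F8F (r,user):
  L0 @0x11[11] → 0x36006  P=0,RW=1,US=1,PS=0
  ✗ PAGE_NOT_PRESENT  [1 reads]
#2 VA=0x5C16009D6 (r,user):
  L0 @0x11[23] → 0x1C007  P=1,RW=1,US=1,PS=0
  L1 @0x1C[11] → 0x20087  P=1,RW=1,US=1,PS=1
  → PA=0x209D6 (huge @L1)  (2 entries read)
#3 VA=0x60201F0A5 (w,kernel):
  L0 @0x11[24] → 0x22007  P=1,RW=1,US=1,PS=0
  L1 @0x22[16] → 0x24007  P=1,RW=1,US=1,PS=0
  L2 @0x24[31] → 0x27007  P=1,RW=1,US=1,PS=0
  → PA=0x270A5  (3 entries read)
#4 VA=0x4C0815BE2 (r,user):
  L0 @0x11[19] → 0x29007  P=1,RW=1,US=1,PS=0
  L1 @0x29[4] → 0x2C007  P=1,RW=1,US=1,PS=0
  L2 @0x2C[21] → 0x2E003  P=1,RW=1,US=0,PS=0
  ✗ PROTECTION_VIOLATION  [3 reads]

Entries read for #1: 1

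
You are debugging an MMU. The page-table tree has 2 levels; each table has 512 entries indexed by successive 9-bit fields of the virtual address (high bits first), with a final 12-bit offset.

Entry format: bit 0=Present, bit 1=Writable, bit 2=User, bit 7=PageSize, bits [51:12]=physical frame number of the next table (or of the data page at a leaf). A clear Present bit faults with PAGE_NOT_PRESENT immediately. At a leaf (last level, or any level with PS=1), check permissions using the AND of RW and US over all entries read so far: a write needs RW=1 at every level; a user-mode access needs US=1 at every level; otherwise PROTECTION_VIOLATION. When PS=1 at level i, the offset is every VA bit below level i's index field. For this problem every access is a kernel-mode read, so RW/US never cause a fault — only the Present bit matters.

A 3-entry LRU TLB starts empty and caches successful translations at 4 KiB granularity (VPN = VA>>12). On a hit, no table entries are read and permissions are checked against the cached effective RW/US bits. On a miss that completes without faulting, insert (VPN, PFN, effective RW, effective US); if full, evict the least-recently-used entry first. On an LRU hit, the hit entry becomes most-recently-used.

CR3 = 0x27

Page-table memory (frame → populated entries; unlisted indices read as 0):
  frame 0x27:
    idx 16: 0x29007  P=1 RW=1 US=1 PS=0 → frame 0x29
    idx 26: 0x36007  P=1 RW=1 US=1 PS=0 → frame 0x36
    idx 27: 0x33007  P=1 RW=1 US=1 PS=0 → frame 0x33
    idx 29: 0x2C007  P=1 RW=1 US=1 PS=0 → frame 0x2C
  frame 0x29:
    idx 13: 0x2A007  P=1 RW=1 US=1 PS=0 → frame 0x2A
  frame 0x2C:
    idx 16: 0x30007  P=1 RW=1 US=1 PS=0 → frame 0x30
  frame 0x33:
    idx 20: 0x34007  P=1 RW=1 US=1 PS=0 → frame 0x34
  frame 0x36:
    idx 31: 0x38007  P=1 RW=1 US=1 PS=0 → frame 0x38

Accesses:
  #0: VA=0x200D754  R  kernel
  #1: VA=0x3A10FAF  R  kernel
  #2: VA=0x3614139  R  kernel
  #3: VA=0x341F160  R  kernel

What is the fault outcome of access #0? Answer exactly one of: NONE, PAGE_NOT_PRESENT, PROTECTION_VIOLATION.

Per-access translation:
#0 VA=0x200D754 (r,kernel):
  lvl0: tbl 0x27, slot 16 ⇒ 0x29007 (P1/RW1/US1/PS0)
  lvl1: tbl 0x29, slot 13 ⇒ 0x2A007 (P1/RW1/US1/PS0)
  → PA=0x2A754  (2 entries read)
#1 VA=0x3A10FAF (r,kernel):
  lvl0: tbl 0x27, slot 29 ⇒ 0x2C007 (P1/RW1/US1/PS0)
  lvl1: tbl 0x2C, slot 16 ⇒ 0x30007 (P1/RW1/US1/PS0)
  → PA=0x30FAF  (2 entries read)
#2 VA=0x3614139 (r,kernel):
  lvl0: tbl 0x27, slot 27 ⇒ 0x33007 (P1/RW1/US1/PS0)
  lvl1: tbl 0x33, slot 20 ⇒ 0x34007 (P1/RW1/US1/PS0)
  → PA=0x34139  (2 entries read)
#3 VA=0x341F160 (r,kernel):
  lvl0: tbl 0x27, slot 26 ⇒ 0x36007 (P1/RW1/US1/PS0)
  lvl1: tbl 0x36, slot 31 ⇒ 0x38007 (P1/RW1/US1/PS0)
  → PA=0x38160  (2 entries read)

Access #0 fault: NONE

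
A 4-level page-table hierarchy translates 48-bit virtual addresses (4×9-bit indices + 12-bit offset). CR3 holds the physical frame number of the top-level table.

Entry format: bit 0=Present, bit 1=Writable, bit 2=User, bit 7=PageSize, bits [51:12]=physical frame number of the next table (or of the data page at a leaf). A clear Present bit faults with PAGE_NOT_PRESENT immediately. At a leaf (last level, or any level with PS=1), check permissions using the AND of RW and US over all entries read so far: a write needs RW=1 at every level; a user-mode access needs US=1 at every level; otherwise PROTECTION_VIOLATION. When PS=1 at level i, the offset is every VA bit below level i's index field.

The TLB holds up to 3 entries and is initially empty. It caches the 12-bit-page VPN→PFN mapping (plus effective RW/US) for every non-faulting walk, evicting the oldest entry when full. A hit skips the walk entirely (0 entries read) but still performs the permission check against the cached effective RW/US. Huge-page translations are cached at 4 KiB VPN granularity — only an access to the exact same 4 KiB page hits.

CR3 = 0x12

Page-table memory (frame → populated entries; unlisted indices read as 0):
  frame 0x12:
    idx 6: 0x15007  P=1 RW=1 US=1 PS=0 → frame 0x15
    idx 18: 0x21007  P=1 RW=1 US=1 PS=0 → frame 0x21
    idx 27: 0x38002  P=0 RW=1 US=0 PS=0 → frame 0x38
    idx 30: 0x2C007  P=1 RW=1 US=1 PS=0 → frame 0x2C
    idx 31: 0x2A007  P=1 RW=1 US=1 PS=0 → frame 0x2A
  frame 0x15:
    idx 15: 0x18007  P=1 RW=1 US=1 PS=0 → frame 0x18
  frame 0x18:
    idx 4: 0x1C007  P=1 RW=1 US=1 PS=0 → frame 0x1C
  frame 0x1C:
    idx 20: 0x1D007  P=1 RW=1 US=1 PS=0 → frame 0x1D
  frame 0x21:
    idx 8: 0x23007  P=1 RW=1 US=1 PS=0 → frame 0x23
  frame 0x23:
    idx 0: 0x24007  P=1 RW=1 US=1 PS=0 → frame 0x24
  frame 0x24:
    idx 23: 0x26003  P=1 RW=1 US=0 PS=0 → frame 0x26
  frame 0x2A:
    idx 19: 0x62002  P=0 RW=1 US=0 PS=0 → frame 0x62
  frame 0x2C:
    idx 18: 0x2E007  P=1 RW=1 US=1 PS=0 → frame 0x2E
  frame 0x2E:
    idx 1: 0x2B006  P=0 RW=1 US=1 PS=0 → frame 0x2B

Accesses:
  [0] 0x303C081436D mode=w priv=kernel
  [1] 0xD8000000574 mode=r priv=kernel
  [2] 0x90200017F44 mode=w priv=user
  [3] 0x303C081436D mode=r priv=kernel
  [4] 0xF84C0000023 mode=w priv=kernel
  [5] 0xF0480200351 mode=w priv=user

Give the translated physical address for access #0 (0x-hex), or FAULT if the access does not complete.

Per-access translation:
#0 VA=0x303C081436D (w,kernel):
  lvl0: tbl 0x12, slot 6 ⇒ 0x15007 (P1/RW1/US1/PS0)
  lvl1: tbl 0x15, slot 15 ⇒ 0x18007 (P1/RW1/US1/PS0)
  lvl2: tbl 0x18, slot 4 ⇒ 0x1C007 (P1/RW1/US1/PS0)
  lvl3: tbl 0x1C, slot 20 ⇒ 0x1D007 (P1/RW1/US1/PS0)
  → PA=0x1D36D  (4 entries read)
#1 VA=0xD8000000574 (r,kernel):
  lvl0: tbl 0x12, slot 27 ⇒ 0x38002 (P0/RW1/US0/PS0)
  → PAGE_NOT_PRESENT  (1 entries read)
#2 VA=0x90200017F44 (w,user):
  lvl0: tbl 0x12, slot 18 ⇒ 0x21007 (P1/RW1/US1/PS0)
  lvl1: tbl 0x21, slot 8 ⇒ 0x23007 (P1/RW1/US1/PS0)
  lvl2: tbl 0x23, slot 0 ⇒ 0x24007 (P1/RW1/US1/PS0)
  lvl3: tbl 0x24, slot 23 ⇒ 0x26003 (P1/RW1/US0/PS0)
  → PROTECTION_VIOLATION  (4 entries read)
#3 VA=0x303C081436D (r,kernel):
  TLB hit vpn=0x303C0814 → PA=0x1D36D
#4 VA=0xF84C0000023 (w,kernel):
  lvl0: tbl 0x12, slot 31 ⇒ 0x2A007 (P1/RW1/US1/PS0)
  lvl1: tbl 0x2A, slot 19 ⇒ 0x62002 (P0/RW1/US0/PS0)
  → PAGE_NOT_PRESENT  (2 entries read)
#5 VA=0xF0480200351 (w,user):
  lvl0: tbl 0x12, slot 30 ⇒ 0x2C007 (P1/RW1/US1/PS0)
  lvl1: tbl 0x2C, slot 18 ⇒ 0x2E007 (P1/RW1/US1/PS0)
  lvl2: tbl 0x2E, slot 1 ⇒ 0x2B006 (P0/RW1/US1/PS0)
  → PAGE_NOT_PRESENT  (3 entries read)

Access #0 PA: 0x1D36D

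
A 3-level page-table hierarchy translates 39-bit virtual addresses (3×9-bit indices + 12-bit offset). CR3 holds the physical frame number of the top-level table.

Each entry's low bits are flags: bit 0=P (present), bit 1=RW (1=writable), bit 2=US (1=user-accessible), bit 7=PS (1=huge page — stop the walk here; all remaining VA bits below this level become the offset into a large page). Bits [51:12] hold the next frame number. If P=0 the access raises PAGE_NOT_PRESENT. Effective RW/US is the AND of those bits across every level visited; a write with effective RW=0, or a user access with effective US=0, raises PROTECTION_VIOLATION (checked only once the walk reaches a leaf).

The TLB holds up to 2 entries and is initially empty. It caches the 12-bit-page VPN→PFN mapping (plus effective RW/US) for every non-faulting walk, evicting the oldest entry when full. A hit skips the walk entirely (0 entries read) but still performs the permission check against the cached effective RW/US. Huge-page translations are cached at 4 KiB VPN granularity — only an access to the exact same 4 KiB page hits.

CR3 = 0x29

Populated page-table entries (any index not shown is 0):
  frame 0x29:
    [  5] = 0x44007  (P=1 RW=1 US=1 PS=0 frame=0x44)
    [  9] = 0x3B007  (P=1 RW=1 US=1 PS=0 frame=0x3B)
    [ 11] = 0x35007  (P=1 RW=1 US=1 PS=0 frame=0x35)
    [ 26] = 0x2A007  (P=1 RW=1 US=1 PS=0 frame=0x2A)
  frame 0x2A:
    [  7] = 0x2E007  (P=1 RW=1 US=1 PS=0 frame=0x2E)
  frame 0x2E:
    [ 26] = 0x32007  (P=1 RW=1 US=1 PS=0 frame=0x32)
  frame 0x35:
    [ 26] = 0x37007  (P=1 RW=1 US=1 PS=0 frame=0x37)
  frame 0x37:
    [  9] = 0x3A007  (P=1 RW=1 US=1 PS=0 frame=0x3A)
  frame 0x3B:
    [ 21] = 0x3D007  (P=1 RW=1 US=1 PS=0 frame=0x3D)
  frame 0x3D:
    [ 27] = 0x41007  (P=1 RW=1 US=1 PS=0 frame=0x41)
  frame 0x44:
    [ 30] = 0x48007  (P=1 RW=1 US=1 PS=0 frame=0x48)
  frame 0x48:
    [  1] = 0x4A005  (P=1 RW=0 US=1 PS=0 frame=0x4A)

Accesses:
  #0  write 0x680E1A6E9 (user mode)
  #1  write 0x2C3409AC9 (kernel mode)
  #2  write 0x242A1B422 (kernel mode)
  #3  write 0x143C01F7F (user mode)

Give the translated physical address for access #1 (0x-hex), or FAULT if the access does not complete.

Walk each access:
#0 VA=0x680E1A6E9 (w,user):
  [0] read 0x29 idx=26: raw=0x2A007 flags P=1 W=1 U=1 S=0
  [1] read 0x2A idx=7: raw=0x2E007 flags P=1 W=1 U=1 S=0
  [2] read 0x2E idx=26: raw=0x32007 flags P=1 W=1 U=1 S=0
  → PA=0x326E9  (3 entries read)
#1 VA=0x2C3409AC9 (w,kernel):
  [0] read 0x29 idx=11: raw=0x35007 flags P=1 W=1 U=1 S=0
  [1] read 0x35 idx=26: raw=0x37007 flags P=1 W=1 U=1 S=0
  [2] read 0x37 idx=9: raw=0x3A007 flags P=1 W=1 U=1 S=0
  → PA=0x3AAC9  (3 entries read)
#2 VA=0x242A1B422 (w,kernel):
  [0] read 0x29 idx=9: raw=0x3B007 flags P=1 W=1 U=1 S=0
  [1] read 0x3B idx=21: raw=0x3D007 flags P=1 W=1 U=1 S=0
  [2] read 0x3D idx=27: raw=0x41007 flags P=1 W=1 U=1 S=0
  → PA=0x41422  (3 entries read)
#3 VA=0x143C01F7F (w,user):
  [0] read 0x29 idx=5: raw=0x44007 flags P=1 W=1 U=1 S=0
  [1] read 0x44 idx=30: raw=0x48007 flags P=1 W=1 U=1 S=0
  [2] read 0x48 idx=1: raw=0x4A005 flags P=1 W=0 U=1 S=0
  → PROTECTION_VIOLATION  (3 entries read)

Access #1 PA: 0x3AAC9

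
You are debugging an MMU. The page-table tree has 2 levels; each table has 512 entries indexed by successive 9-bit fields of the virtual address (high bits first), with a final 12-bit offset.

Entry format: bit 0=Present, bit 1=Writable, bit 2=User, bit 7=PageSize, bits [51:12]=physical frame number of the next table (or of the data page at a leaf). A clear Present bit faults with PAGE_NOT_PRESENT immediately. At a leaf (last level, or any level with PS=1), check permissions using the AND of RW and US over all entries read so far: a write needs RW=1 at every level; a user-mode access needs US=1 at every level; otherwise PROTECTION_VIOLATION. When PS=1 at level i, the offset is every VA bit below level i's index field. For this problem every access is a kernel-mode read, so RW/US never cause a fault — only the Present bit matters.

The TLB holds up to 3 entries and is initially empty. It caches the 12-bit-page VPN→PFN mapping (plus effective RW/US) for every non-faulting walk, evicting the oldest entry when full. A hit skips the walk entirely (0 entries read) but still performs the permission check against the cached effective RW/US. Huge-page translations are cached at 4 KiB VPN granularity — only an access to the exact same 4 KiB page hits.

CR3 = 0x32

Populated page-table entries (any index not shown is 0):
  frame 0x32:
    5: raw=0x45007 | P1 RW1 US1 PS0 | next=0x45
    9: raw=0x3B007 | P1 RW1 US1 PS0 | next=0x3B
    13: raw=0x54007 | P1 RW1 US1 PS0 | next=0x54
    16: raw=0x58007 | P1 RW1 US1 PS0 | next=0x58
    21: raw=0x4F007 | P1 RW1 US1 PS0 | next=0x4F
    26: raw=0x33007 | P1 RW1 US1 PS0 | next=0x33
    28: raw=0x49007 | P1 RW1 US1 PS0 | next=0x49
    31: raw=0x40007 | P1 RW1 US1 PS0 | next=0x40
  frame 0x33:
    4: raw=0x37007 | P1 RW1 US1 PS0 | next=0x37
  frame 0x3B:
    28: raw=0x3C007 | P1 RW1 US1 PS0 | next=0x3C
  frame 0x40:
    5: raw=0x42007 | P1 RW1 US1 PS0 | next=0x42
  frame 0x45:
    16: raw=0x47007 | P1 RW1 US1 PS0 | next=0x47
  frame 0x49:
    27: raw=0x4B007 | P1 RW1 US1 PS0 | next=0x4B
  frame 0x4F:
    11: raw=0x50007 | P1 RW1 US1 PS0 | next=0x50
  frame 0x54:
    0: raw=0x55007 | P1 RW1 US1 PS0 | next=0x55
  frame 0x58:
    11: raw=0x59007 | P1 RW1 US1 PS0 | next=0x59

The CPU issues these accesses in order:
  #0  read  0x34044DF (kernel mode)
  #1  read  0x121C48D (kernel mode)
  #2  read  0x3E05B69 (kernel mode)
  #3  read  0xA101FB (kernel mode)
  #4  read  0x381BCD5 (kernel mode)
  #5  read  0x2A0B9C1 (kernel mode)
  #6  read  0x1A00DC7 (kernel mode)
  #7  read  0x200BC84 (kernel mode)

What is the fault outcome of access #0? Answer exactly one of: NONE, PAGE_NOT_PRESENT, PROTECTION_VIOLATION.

Walk each access:
#0 VA=0x34044DF (r,kernel):
  lvl0: tbl 0x32, slot 26 ⇒ 0x33007 (P1/RW1/US1/PS0)
  lvl1: tbl 0x33, slot 4 ⇒ 0x37007 (P1/RW1/US1/PS0)
  → PA=0x374DF  (2 entries read)
#1 VA=0x121C48D (r,kernel):
  lvl0: tbl 0x32, slot 9 ⇒ 0x3B007 (P1/RW1/US1/PS0)
  lvl1: tbl 0x3B, slot 28 ⇒ 0x3C007 (P1/RW1/US1/PS0)
  → PA=0x3C48D  (2 entries read)
#2 VA=0x3E05B69 (r,kernel):
  lvl0: tbl 0x32, slot 31 ⇒ 0x40007 (P1/RW1/US1/PS0)
  lvl1: tbl 0x40, slot 5 ⇒ 0x42007 (P1/RW1/US1/PS0)
  → PA=0x42B69  (2 entries read)
#3 VA=0xA101FB (r,kernel):
  lvl0: tbl 0x32, slot 5 ⇒ 0x45007 (P1/RW1/US1/PS0)
  lvl1: tbl 0x45, slot 16 ⇒ 0x47007 (P1/RW1/US1/PS0)
  → PA=0x471FB  (2 entries read)
#4 VA=0x381BCD5 (r,kernel):
  lvl0: tbl 0x32, slot 28 ⇒ 0x49007 (P1/RW1/US1/PS0)
  lvl1: tbl 0x49, slot 27 ⇒ 0x4B007 (P1/RW1/US1/PS0)
  → PA=0x4BCD5  (2 entries read)
#5 VA=0x2A0B9C1 (r,kernel):
  lvl0: tbl 0x32, slot 21 ⇒ 0x4F007 (P1/RW1/US1/PS0)
  lvl1: tbl 0x4F, slot 11 ⇒ 0x50007 (P1/RW1/US1/PS0)
  → PA=0x509C1  (2 entries read)
#6 VA=0x1A00DC7 (r,kernel):
  lvl0: tbl 0x32, slot 13 ⇒ 0x54007 (P1/RW1/US1/PS0)
  lvl1: tbl 0x54, slot 0 ⇒ 0x55007 (P1/RW1/US1/PS0)
  → PA=0x55DC7  (2 entries read)
#7 VA=0x200BC84 (r,kernel):
  lvl0: tbl 0x32, slot 16 ⇒ 0x58007 (P1/RW1/US1/PS0)
  lvl1: tbl 0x58, slot 11 ⇒ 0x59007 (P1/RW1/US1/PS0)
  → PA=0x59C84  (2 entries read)

Access #0 fault: NONE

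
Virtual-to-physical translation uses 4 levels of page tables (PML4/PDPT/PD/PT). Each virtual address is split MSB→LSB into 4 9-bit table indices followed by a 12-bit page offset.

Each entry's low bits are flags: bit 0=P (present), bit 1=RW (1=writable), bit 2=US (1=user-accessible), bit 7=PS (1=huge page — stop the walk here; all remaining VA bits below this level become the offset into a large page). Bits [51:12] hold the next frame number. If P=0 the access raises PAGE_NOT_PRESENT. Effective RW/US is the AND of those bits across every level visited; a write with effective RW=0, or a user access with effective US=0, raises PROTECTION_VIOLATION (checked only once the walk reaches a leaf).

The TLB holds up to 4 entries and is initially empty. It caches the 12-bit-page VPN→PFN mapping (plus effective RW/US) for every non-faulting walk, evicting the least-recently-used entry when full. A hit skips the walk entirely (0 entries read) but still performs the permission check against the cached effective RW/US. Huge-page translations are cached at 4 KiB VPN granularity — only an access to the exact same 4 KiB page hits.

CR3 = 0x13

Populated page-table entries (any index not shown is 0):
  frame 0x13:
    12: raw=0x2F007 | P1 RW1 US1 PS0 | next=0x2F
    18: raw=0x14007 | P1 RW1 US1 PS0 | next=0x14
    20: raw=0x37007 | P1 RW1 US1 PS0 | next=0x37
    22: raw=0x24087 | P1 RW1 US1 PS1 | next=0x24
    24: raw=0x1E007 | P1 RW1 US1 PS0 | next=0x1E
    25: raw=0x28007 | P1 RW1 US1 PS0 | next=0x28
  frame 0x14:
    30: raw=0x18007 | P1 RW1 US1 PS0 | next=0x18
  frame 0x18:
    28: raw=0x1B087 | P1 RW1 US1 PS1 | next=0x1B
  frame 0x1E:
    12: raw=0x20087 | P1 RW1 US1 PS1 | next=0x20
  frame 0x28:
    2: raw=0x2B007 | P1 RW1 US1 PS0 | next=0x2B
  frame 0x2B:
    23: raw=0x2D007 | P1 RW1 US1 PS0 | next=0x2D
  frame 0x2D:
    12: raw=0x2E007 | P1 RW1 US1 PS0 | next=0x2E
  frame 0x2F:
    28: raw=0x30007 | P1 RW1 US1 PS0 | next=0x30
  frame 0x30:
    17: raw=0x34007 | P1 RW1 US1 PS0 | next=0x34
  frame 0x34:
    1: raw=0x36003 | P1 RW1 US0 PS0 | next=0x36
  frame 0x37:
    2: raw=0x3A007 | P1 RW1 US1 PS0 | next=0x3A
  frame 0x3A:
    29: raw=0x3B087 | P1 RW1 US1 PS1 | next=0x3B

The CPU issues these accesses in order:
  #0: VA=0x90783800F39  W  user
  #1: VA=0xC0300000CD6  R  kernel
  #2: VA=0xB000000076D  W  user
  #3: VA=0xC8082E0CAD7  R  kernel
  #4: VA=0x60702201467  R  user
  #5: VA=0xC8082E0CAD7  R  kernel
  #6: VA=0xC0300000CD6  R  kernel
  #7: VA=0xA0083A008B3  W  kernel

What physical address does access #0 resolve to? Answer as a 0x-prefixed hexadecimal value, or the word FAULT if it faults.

Trace:
#0 VA=0x90783800F39 (w,user):
  lvl0: tbl 0x13, slot 18 ⇒ 0x14007 (P1/RW1/US1/PS0)
  lvl1: tbl 0x14, slot 30 ⇒ 0x18007 (P1/RW1/US1/PS0)
  lvl2: tbl 0x18, slot 28 ⇒ 0x1B087 (P1/RW1/US1/PS1)
  ✓ 0x1BF39 (huge @L2)  — 3 lookups
#1 VA=0xC0300000CD6 (r,kernel):
  lvl0: tbl 0x13, slot 24 ⇒ 0x1E007 (P1/RW1/US1/PS0)
  lvl1: tbl 0x1E, slot 12 ⇒ 0x20087 (P1/RW1/US1/PS1)
  ✓ 0x20CD6 (huge @L1)  — 2 lookups
#2 VA=0xB000000076D (w,user):
  lvl0: tbl 0x13, slot 22 ⇒ 0x24087 (P1/RW1/US1/PS1)
  ✓ 0x2476D (huge @L0)  — 1 lookups
#3 VA=0xC8082E0CAD7 (r,kernel):
  lvl0: tbl 0x13, slot 25 ⇒ 0x28007 (P1/RW1/US1/PS0)
  lvl1: tbl 0x28, slot 2 ⇒ 0x2B007 (P1/RW1/US1/PS0)
  lvl2: tbl 0x2B, slot 23 ⇒ 0x2D007 (P1/RW1/US1/PS0)
  lvl3: tbl 0x2D, slot 12 ⇒ 0x2E007 (P1/RW1/US1/PS0)
  ✓ 0x2EAD7  — 4 lookups
#4 VA=0x60702201467 (r,user):
  lvl0: tbl 0x13, slot 12 ⇒ 0x2F007 (P1/RW1/US1/PS0)
  lvl1: tbl 0x2F, slot 28 ⇒ 0x30007 (P1/RW1/US1/PS0)
  lvl2: tbl 0x30, slot 17 ⇒ 0x34007 (P1/RW1/US1/PS0)
  lvl3: tbl 0x34, slot 1 ⇒ 0x36003 (P1/RW1/US0/PS0)
  ⇒ fault: PROTECTION_VIOLATION  — 4 lookups
#5 VA=0xC8082E0CAD7 (r,kernel):
  TLB hit vpn=0xC8082E0C → PA=0x2EAD7
#6 VA=0xC0300000CD6 (r,kernel):
  TLB hit vpn=0xC0300000 → PA=0x20CD6
#7 VA=0xA0083A008B3 (w,kernel):
  lvl0: tbl 0x13, slot 20 ⇒ 0x37007 (P1/RW1/US1/PS0)
  lvl1: tbl 0x37, slot 2 ⇒ 0x3A007 (P1/RW1/US1/PS0)
  lvl2: tbl 0x3A, slot 29 ⇒ 0x3B087 (P1/RW1/US1/PS1)
  ✓ 0x3B8B3 (huge @L2)  — 3 lookups

Access #0 PA: 0x1BF39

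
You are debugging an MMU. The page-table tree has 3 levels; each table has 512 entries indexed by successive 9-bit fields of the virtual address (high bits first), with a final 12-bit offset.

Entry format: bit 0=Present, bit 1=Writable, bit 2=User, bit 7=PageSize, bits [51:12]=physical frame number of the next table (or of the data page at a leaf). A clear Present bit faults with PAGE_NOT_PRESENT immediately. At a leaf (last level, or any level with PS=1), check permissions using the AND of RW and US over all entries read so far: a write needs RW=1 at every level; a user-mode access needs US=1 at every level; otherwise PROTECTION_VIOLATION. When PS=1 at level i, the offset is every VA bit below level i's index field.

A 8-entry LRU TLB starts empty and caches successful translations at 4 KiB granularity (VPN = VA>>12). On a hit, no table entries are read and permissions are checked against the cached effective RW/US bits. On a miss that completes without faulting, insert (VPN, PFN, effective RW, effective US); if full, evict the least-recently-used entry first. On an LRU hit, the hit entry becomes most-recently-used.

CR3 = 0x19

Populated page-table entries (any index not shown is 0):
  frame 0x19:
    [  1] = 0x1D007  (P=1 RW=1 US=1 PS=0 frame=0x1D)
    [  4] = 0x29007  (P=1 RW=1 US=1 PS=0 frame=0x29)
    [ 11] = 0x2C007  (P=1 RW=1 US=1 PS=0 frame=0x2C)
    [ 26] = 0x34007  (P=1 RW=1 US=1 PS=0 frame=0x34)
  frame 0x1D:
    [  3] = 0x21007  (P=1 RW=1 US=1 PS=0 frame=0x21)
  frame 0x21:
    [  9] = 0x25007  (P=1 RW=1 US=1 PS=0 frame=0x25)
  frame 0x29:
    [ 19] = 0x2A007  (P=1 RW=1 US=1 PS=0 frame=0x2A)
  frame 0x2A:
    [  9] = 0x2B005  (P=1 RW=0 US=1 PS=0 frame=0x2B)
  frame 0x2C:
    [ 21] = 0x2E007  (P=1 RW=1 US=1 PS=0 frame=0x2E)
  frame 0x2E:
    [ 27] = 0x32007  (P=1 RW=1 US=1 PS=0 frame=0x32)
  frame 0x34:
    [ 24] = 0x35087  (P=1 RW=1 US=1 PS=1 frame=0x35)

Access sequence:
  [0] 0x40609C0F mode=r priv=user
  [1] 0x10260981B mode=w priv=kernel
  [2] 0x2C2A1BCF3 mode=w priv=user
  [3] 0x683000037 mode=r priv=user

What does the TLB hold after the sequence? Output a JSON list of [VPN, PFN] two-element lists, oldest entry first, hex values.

Trace:
#0 VA=0x40609C0F (r,user):
  [0] read 0x19 idx=1: raw=0x1D007 flags P=1 W=1 U=1 S=0
  [1] read 0x1D idx=3: raw=0x21007 flags P=1 W=1 U=1 S=0
  [2] read 0x21 idx=9: raw=0x25007 flags P=1 W=1 U=1 S=0
  → PA=0x25C0F  (3 entries read)
#1 VA=0x10260981B (w,kernel):
  [0] read 0x19 idx=4: raw=0x29007 flags P=1 W=1 U=1 S=0
  [1] read 0x29 idx=19: raw=0x2A007 flags P=1 W=1 U=1 S=0
  [2] read 0x2A idx=9: raw=0x2B005 flags P=1 W=0 U=1 S=0
  → PROTECTION_VIOLATION  (3 entries read)
#2 VA=0x2C2A1BCF3 (w,user):
  [0] read 0x19 idx=11: raw=0x2C007 flags P=1 W=1 U=1 S=0
  [1] read 0x2C idx=21: raw=0x2E007 flags P=1 W=1 U=1 S=0
  [2] read 0x2E idx=27: raw=0x32007 flags P=1 W=1 U=1 S=0
  → PA=0x32CF3  (3 entries read)
#3 VA=0x683000037 (r,user):
  [0] read 0x19 idx=26: raw=0x34007 flags P=1 W=1 U=1 S=0
  [1] read 0x34 idx=24: raw=0x35087 flags P=1 W=1 U=1 S=1
  → PA=0x35037 (huge @L1)  (2 entries read)

TLB: [["0x40609", "0x25"], ["0x2C2A1B", "0x32"], ["0x683000", "0x35"]]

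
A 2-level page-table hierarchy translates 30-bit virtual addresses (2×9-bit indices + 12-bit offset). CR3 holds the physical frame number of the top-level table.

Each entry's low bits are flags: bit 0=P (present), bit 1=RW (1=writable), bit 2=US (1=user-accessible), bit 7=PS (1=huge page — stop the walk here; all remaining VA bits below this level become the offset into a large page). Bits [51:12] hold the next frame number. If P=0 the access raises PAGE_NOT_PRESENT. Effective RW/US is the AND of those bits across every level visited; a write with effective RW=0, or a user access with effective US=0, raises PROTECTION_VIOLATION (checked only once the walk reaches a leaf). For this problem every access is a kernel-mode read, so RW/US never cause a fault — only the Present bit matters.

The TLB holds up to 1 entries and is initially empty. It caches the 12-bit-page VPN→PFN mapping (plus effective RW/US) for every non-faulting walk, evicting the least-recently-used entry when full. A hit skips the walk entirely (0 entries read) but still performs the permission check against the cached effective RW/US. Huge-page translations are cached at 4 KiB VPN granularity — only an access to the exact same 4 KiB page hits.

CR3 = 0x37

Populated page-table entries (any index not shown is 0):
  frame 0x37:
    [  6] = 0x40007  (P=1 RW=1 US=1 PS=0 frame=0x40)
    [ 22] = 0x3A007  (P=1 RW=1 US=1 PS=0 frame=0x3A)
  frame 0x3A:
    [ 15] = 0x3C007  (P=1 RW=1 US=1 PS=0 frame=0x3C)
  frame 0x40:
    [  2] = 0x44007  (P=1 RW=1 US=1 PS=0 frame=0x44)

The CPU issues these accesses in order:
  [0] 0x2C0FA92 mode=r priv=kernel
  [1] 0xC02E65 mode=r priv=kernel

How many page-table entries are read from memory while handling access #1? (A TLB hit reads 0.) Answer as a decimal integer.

Per-access translation:
#0 VA=0x2C0FA92 (r,kernel):
  L0: frame=0x37 idx=22 entry=0x3A007 [P=1 RW=1 US=1 PS=0]
  L1: frame=0x3A idx=15 entry=0x3C007 [P=1 RW=1 US=1 PS=0]
  ✓ 0x3CA92  — 2 lookups
#1 VA=0xC02E65 (r,kernel):
  L0: frame=0x37 idx=6 entry=0x40007 [P=1 RW=1 US=1 PS=0]
  L1: frame=0x40 idx=2 entry=0x44007 [P=1 RW=1 US=1 PS=0]
  ✓ 0x44E65  — 2 lookups

Entries read for #1: 2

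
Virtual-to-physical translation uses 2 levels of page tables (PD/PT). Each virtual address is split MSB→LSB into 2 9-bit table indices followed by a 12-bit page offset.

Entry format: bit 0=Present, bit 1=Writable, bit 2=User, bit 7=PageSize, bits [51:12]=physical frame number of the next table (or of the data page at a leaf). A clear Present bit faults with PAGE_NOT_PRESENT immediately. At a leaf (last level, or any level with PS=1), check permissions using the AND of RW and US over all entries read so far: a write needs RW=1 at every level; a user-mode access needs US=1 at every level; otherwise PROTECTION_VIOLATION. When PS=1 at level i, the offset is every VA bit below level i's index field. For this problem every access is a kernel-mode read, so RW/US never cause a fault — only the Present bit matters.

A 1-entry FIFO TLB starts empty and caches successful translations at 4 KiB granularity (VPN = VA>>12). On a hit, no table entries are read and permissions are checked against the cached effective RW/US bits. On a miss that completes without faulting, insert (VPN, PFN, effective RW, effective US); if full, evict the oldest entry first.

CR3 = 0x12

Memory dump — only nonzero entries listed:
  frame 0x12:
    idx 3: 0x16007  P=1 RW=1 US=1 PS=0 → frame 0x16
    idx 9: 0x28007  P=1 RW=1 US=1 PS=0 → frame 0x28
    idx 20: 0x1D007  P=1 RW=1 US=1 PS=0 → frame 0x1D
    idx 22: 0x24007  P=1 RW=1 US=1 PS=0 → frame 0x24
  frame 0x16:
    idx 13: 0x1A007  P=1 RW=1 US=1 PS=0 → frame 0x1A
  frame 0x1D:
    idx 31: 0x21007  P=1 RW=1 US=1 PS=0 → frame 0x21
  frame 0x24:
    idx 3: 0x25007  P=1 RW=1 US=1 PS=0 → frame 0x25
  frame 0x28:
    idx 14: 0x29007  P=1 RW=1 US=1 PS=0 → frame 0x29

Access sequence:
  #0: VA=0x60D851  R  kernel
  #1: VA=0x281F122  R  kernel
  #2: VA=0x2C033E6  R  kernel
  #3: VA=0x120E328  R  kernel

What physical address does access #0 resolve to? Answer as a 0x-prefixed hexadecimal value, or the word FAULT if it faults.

Trace:
#0 VA=0x60D851 (r,kernel):
  L0: frame=0x12 idx=3 entry=0x16007 [P=1 RW=1 US=1 PS=0]
  L1: frame=0x16 idx=13 entry=0x1A007 [P=1 RW=1 US=1 PS=0]
  → PA=0x1A851  (2 entries read)
#1 VA=0x281F122 (r,kernel):
  L0: frame=0x12 idx=20 entry=0x1D007 [P=1 RW=1 US=1 PS=0]
  L1: frame=0x1D idx=31 entry=0x21007 [P=1 RW=1 US=1 PS=0]
  → PA=0x21122  (2 entries read)
#2 VA=0x2C033E6 (r,kernel):
  L0: frame=0x12 idx=22 entry=0x24007 [P=1 RW=1 US=1 PS=0]
  L1: frame=0x24 idx=3 entry=0x25007 [P=1 RW=1 US=1 PS=0]
  → PA=0x253E6  (2 entries read)
#3 VA=0x120E328 (r,kernel):
  L0: frame=0x12 idx=9 entry=0x28007 [P=1 RW=1 US=1 PS=0]
  L1: frame=0x28 idx=14 entry=0x29007 [P=1 RW=1 US=1 PS=0]
  → PA=0x29328  (2 entries read)

Access #0 PA: 0x1A851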